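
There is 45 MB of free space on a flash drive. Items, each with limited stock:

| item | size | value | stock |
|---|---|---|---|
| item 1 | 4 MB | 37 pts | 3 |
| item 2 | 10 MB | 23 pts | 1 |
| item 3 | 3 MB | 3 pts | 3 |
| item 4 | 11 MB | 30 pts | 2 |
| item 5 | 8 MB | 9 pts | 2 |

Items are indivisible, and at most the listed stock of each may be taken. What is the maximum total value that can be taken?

Best selections within size 45 and stock limits:
- 3×item 1 + 1×item 2 + 2×item 4: size 44, value 194
- 3×item 1 + 1×item 3 + 2×item 4 + 1×item 5: size 45, value 183
- 3×item 1 + 2×item 4 + 1×item 5: size 42, value 180
Best: 194 pts.

194 pts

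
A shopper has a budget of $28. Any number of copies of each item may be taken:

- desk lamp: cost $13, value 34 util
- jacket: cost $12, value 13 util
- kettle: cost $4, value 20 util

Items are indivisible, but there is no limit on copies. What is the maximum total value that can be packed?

140 util

Best value-per-unit is kettle at 20/4, and filling with it alone uses cost 7×4=28. No mix of the others beats 7×20 = 140.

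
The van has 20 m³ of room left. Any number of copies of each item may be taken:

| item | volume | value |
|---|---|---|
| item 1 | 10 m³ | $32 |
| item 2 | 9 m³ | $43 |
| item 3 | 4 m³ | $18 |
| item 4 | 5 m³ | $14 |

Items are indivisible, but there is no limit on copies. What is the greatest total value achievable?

Best value-per-unit is item 2 at 43/9; filling with it alone gives 2×43 = 86.
Optimal mix: 5×item 3 → volume 20, value 90.

$90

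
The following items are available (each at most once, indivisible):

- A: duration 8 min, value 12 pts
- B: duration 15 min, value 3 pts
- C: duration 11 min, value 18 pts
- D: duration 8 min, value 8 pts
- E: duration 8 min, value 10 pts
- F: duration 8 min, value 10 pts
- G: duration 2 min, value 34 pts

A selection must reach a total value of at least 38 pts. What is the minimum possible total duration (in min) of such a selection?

Subsets with value ≥ 38, sorted by total duration:
- A+G: duration 10, value 46
- E+G: duration 10, value 44
- F+G: duration 10, value 44
- D+G: duration 10, value 42
Minimum duration: 10 min.

10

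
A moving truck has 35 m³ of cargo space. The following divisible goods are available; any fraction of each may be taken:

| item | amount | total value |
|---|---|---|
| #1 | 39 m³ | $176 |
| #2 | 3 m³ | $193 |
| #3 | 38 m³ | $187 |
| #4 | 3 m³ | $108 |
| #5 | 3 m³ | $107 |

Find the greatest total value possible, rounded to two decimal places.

Take in order of value per unit:
- #2 (193/3 per unit): all 3 → value 193, running total 193.00
- #4 (108/3 per unit): all 3 → value 108, running total 301.00
- #5 (107/3 per unit): all 3 → value 107, running total 408.00
- #3 (187/38 per unit): 26 of 38 → value 26×187/38 = 127.9474, running total 535.95
Total 535.95.

535.95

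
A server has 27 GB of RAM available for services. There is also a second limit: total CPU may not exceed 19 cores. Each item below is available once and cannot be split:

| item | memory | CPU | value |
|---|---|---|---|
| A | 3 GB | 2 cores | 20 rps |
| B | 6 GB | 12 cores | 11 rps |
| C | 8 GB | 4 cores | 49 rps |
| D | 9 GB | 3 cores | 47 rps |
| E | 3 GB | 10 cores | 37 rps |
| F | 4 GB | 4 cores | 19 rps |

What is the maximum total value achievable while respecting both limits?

153 rps

Feasible sets respecting both limits:
- A+C+D+E: memory 23, CPU 19, value 153
- A+C+D+F: memory 24, CPU 13, value 135
- C+D+E: memory 20, CPU 17, value 133
- A+D+E+F: memory 19, CPU 19, value 123
Best: 153 rps.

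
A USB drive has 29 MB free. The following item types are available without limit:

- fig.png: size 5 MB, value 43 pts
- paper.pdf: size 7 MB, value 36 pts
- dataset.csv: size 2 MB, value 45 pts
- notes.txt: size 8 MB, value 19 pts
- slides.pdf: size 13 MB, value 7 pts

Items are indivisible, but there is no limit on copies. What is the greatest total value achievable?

630 pts

Best value-per-unit is dataset.csv at 45/2, and filling with it alone uses size 14×2=28. No mix of the others beats 14×45 = 630.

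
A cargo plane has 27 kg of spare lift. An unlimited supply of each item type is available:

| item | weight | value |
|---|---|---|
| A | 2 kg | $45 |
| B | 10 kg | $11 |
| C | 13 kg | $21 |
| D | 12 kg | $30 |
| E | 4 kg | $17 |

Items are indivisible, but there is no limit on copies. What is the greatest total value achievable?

Best value-per-unit is A at 45/2, and filling with it alone uses weight 13×2=26. No mix of the others beats 13×45 = 585.

$585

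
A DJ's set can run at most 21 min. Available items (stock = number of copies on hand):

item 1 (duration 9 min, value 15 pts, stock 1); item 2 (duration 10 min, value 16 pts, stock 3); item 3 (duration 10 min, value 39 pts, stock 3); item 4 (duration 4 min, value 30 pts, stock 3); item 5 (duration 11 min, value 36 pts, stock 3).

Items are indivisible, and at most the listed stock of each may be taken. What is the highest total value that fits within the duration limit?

105 pts

Top feasible selections:
- 1×item 1 + 3×item 4: duration 21, value 105
- 1×item 3 + 2×item 4: duration 18, value 99
- 2×item 4 + 1×item 5: duration 19, value 96
Best: 105 pts.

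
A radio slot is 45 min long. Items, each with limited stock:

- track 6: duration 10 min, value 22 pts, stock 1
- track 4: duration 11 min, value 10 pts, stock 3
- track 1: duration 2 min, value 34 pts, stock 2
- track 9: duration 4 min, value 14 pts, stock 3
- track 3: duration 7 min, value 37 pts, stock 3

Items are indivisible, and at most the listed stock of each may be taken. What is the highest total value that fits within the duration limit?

Top feasible selections:
- 1×track 6 + 2×track 1 + 2×track 9 + 3×track 3: duration 43, value 229
- 2×track 1 + 3×track 9 + 3×track 3: duration 37, value 221
- 1×track 4 + 2×track 1 + 2×track 9 + 3×track 3: duration 44, value 217
Best: 229 pts.

229 pts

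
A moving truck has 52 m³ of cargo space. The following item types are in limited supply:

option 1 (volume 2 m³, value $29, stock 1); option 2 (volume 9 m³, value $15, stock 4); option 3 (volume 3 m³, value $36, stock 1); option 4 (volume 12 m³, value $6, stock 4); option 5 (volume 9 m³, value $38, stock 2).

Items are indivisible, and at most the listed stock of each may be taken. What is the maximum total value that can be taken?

Best selections within volume 52 and stock limits:
- 1×option 1 + 3×option 2 + 1×option 3 + 2×option 5: volume 50, value 186
- 1×option 1 + 2×option 2 + 1×option 3 + 2×option 5: volume 41, value 171
- 1×option 1 + 4×option 2 + 1×option 3 + 1×option 5: volume 50, value 163
- 1×option 1 + 1×option 2 + 1×option 3 + 1×option 4 + 2×option 5: volume 44, value 162
Best: $186.

$186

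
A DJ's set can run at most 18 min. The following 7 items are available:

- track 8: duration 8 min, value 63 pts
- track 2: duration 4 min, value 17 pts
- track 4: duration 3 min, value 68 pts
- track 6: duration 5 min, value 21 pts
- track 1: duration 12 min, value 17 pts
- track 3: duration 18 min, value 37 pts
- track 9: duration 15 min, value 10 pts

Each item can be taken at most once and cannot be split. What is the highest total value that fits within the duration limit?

Check high-value combinations within 18 min:
- track 8+track 4+track 6: duration 8+3+5=16, value 63+68+21=152
- track 8+track 2+track 4: duration 8+4+3=15, value 63+17+68=148
- track 8+track 4: duration 8+3=11, value 63+68=131
- track 2+track 4+track 6: duration 4+3+5=12, value 17+68+21=106
- track 8+track 2+track 6: duration 8+4+5=17, value 63+17+21=101
Best: 152 pts.

152 pts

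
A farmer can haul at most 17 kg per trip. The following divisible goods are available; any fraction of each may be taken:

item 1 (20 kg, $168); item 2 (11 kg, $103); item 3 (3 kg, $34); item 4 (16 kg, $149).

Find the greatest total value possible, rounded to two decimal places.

164.94

Take in order of value per unit:
- item 3 (34/3 per unit): all 3 → value 34, running total 34.00
- item 2 (103/11 per unit): all 11 → value 103, running total 137.00
- item 4 (149/16 per unit): 3 of 16 → value 3×149/16 = 27.9375, running total 164.94
Total 164.94.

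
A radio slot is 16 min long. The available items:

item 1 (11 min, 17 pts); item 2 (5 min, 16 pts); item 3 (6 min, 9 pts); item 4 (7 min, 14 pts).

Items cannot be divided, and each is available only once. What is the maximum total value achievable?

33 pts

This is a 0/1 knapsack; check combinations near the capacity.
- item 1+item 2: duration 11+5=16, value 17+16=33
- item 2+item 4: duration 5+7=12, value 16+14=30
- item 2+item 3: duration 5+6=11, value 16+9=25
- item 3+item 4: duration 6+7=13, value 9+14=23
Best: 33 pts.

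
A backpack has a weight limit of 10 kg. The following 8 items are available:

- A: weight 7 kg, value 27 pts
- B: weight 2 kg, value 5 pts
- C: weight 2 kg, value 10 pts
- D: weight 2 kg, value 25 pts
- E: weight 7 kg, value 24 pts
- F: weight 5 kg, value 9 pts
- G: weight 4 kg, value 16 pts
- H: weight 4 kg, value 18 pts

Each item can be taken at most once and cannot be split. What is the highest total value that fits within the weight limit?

59 pts

Check high-value combinations within 10 kg:
- D+G+H: weight 2+4+4=10, value 25+16+18=59
- B+C+D+H: weight 2+2+2+4=10, value 5+10+25+18=58
- B+C+D+G: weight 2+2+2+4=10, value 5+10+25+16=56
- C+D+H: weight 2+2+4=8, value 10+25+18=53
- A+D: weight 7+2=9, value 27+25=52
Best: 59 pts.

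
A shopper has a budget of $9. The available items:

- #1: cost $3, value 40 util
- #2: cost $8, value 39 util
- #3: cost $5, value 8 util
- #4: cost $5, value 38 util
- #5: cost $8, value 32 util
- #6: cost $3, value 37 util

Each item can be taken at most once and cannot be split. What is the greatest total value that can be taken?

Check high-value combinations within $9:
- #1+#4: cost 3+5=8, value 40+38=78
- #1+#6: cost 3+3=6, value 40+37=77
- #4+#6: cost 5+3=8, value 38+37=75
Best: 78 util.

78 util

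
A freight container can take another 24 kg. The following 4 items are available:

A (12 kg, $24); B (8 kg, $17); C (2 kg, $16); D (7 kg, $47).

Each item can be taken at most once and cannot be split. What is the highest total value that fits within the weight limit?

Check high-value combinations within 24 kg:
- A+C+D: weight 12+2+7=21, value 24+16+47=87
- B+C+D: weight 8+2+7=17, value 17+16+47=80
- A+D: weight 12+7=19, value 24+47=71
Best: $87.

$87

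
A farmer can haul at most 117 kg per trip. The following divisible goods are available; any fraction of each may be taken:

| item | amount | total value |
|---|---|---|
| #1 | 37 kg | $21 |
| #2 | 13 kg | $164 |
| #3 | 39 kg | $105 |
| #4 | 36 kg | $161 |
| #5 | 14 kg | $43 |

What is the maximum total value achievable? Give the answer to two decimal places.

481.51

Take in order of value per unit:
- #2 (164/13 per unit): all 13 → value 164, running total 164.00
- #4 (161/36 per unit): all 36 → value 161, running total 325.00
- #5 (43/14 per unit): all 14 → value 43, running total 368.00
- #3 (105/39 per unit): all 39 → value 105, running total 473.00
- #1 (21/37 per unit): 15 of 37 → value 15×21/37 = 8.5135, running total 481.51
Total 481.51.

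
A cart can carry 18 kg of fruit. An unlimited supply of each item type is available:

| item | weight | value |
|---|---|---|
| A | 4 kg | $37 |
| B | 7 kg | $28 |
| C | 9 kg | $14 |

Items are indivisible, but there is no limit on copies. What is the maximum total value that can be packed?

Best value-per-unit is A at 37/4, and filling with it alone uses weight 4×4=16. No mix of the others beats 4×37 = 148.

$148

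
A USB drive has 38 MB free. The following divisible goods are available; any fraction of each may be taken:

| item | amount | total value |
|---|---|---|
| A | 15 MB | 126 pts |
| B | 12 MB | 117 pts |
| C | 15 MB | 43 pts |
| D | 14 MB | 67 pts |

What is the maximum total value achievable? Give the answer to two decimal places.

295.64

Take in order of value per unit:
- B (117/12 per unit): all 12 → value 117, running total 117.00
- A (126/15 per unit): all 15 → value 126, running total 243.00
- D (67/14 per unit): 11 of 14 → value 11×67/14 = 52.6429, running total 295.64
Total 295.64.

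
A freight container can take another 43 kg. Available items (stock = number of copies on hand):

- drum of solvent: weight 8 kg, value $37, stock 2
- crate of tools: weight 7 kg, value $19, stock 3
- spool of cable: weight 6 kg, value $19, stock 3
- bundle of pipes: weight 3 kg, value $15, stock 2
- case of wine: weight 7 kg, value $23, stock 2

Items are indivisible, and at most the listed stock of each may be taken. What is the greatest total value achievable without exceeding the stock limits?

Best selections within weight 43 and stock limits:
- 2×drum of solvent + 1×spool of cable + 2×bundle of pipes + 2×case of wine: weight 42, value 169
- 2×drum of solvent + 1×crate of tools + 2×bundle of pipes + 2×case of wine: weight 43, value 169
- 2×drum of solvent + 2×spool of cable + 2×bundle of pipes + 1×case of wine: weight 41, value 165
Best: $169.

$169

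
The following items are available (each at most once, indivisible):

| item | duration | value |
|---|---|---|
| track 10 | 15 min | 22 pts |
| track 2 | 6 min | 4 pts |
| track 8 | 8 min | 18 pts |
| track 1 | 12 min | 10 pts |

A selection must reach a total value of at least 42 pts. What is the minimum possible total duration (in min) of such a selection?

Subsets with value ≥ 42, sorted by total duration:
- track 10+track 2+track 8: duration 29, value 44
- track 10+track 8+track 1: duration 35, value 50
Minimum duration: 29 min.

29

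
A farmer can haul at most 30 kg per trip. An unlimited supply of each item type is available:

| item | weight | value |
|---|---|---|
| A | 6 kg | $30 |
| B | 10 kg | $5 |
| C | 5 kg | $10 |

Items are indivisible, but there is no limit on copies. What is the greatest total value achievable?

$150

Best value-per-unit is A at 30/6, and filling with it alone uses weight 5×6=30. No mix of the others beats 5×30 = 150.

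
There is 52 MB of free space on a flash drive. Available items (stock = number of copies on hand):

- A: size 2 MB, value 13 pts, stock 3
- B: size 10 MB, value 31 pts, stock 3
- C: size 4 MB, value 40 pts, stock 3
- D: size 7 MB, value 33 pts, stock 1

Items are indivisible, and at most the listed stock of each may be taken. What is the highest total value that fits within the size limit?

Top feasible selections:
- 1×A + 3×B + 3×C + 1×D: size 51, value 259
- 3×A + 2×B + 3×C + 1×D: size 45, value 254
Best: 259 pts.

259 pts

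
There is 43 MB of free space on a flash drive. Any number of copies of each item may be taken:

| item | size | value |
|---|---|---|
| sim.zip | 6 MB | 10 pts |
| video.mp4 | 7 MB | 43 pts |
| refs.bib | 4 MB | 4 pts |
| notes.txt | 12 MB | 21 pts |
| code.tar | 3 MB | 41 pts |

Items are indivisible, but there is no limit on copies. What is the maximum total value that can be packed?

574 pts

Best value-per-unit is code.tar at 41/3, and filling with it alone uses size 14×3=42. No mix of the others beats 14×41 = 574.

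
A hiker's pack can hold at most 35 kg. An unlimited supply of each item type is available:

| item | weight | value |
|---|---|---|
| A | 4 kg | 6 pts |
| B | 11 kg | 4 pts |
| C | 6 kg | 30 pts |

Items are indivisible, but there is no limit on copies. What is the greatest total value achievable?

156 pts

Best value-per-unit is C at 30/6; filling with it alone gives 5×30 = 150.
Optimal mix: 1×A + 5×C → weight 34, value 156.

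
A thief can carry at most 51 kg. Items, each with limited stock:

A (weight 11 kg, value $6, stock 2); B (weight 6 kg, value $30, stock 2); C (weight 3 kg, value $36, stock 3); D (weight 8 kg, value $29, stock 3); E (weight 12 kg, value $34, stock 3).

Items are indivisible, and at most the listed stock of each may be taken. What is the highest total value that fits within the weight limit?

Top feasible selections:
- 2×B + 3×C + 2×D + 1×E: weight 49, value 260
- 1×B + 3×C + 3×D + 1×E: weight 51, value 259
- 2×B + 3×C + 3×D: weight 45, value 255
- 1×B + 3×C + 3×E: weight 51, value 240
Best: $260.

$260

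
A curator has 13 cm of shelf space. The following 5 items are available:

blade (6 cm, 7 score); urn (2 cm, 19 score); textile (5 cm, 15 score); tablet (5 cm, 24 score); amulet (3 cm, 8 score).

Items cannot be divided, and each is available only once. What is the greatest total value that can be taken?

58 score

Check high-value combinations within 13 cm:
- urn+textile+tablet: length 2+5+5=12, value 19+15+24=58
- urn+tablet+amulet: length 2+5+3=10, value 19+24+8=51
- blade+urn+tablet: length 6+2+5=13, value 7+19+24=50
- textile+tablet+amulet: length 5+5+3=13, value 15+24+8=47
Best: 58 score.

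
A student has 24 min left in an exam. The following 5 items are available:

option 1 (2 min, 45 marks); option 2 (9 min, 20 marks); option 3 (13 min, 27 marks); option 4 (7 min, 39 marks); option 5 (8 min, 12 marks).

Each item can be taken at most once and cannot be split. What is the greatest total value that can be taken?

Check high-value combinations within 24 min:
- option 1+option 3+option 4: time 2+13+7=22, value 45+27+39=111
- option 1+option 2+option 4: time 2+9+7=18, value 45+20+39=104
- option 1+option 4+option 5: time 2+7+8=17, value 45+39+12=96
- option 1+option 2+option 3: time 2+9+13=24, value 45+20+27=92
Best: 111 marks.

111 marks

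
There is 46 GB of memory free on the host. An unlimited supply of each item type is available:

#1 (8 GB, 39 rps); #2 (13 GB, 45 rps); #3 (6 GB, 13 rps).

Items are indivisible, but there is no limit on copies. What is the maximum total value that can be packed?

208 rps

Best value-per-unit is #1 at 39/8; filling with it alone gives 5×39 = 195.
Optimal mix: 5×#1 + 1×#3 → memory 46, value 208.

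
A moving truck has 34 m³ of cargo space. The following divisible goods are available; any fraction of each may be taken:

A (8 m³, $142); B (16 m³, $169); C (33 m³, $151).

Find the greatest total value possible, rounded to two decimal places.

Take in order of value per unit:
- A (142/8 per unit): all 8 → value 142, running total 142.00
- B (169/16 per unit): all 16 → value 169, running total 311.00
- C (151/33 per unit): 10 of 33 → value 10×151/33 = 45.7576, running total 356.76
Total 356.76.

356.76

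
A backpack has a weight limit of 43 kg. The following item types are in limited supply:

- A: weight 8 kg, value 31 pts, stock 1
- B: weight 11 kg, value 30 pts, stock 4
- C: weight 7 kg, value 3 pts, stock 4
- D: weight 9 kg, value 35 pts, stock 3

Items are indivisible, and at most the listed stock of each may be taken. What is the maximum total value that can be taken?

139 pts

Best selections within weight 43 and stock limits:
- 1×A + 1×C + 3×D: weight 42, value 139
- 1×A + 3×D: weight 35, value 136
- 1×B + 3×D: weight 38, value 135
Best: 139 pts.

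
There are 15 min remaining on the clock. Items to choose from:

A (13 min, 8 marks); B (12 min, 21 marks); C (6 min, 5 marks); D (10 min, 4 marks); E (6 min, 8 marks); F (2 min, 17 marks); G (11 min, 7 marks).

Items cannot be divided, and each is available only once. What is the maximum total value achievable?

Check high-value combinations within 15 min:
- B+F: time 12+2=14, value 21+17=38
- C+E+F: time 6+6+2=14, value 5+8+17=30
- E+F: time 6+2=8, value 8+17=25
- A+F: time 13+2=15, value 8+17=25
- F+G: time 2+11=13, value 17+7=24
Best: 38 marks.

38 marks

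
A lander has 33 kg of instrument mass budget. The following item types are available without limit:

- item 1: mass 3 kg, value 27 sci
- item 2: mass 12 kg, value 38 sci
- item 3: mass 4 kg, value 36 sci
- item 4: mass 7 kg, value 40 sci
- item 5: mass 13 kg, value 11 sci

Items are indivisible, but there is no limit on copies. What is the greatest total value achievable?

Best value-per-unit is item 1 at 27/3, and filling with it alone uses mass 11×3=33. No mix of the others beats 11×27 = 297.

297 sci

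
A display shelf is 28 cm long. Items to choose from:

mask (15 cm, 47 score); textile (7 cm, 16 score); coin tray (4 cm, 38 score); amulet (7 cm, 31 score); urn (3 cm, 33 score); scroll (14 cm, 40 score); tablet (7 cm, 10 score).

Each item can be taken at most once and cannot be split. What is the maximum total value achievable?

142 score

Check high-value combinations within 28 cm:
- coin tray+amulet+urn+scroll: length 4+7+3+14=28, value 38+31+33+40=142
- textile+coin tray+amulet+urn+tablet: length 7+4+7+3+7=28, value 16+38+31+33+10=128
- textile+coin tray+urn+scroll: length 7+4+3+14=28, value 16+38+33+40=127
- coin tray+urn+scroll+tablet: length 4+3+14+7=28, value 38+33+40+10=121
Best: 142 score.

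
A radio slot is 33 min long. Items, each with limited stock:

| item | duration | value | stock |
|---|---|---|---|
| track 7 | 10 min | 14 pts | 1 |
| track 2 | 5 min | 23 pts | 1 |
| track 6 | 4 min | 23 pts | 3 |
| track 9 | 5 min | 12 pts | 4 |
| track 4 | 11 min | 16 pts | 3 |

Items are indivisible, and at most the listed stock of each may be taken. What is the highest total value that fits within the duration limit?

128 pts

Best selections within duration 33 and stock limits:
- 1×track 2 + 3×track 6 + 3×track 9: duration 32, value 128
- 1×track 2 + 3×track 6 + 1×track 9 + 1×track 4: duration 33, value 120
Best: 128 pts.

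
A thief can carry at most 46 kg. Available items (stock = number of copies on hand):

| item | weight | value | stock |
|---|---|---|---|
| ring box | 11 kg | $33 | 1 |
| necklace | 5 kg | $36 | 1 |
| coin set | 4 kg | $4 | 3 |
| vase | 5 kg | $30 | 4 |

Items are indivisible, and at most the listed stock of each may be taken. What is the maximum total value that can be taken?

$197

Best selections within weight 46 and stock limits:
- 1×ring box + 1×necklace + 2×coin set + 4×vase: weight 44, value 197
- 1×ring box + 1×necklace + 1×coin set + 4×vase: weight 40, value 193
- 1×ring box + 1×necklace + 4×vase: weight 36, value 189
Best: $197.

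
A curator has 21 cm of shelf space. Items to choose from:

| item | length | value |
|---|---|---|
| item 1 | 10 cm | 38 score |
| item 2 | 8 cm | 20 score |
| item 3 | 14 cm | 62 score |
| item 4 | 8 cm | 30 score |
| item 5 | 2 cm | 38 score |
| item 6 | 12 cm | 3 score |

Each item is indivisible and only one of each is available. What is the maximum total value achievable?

Check high-value combinations within 21 cm:
- item 1+item 4+item 5: length 10+8+2=20, value 38+30+38=106
- item 3+item 5: length 14+2=16, value 62+38=100
- item 1+item 2+item 5: length 10+8+2=20, value 38+20+38=96
Best: 106 score.

106 score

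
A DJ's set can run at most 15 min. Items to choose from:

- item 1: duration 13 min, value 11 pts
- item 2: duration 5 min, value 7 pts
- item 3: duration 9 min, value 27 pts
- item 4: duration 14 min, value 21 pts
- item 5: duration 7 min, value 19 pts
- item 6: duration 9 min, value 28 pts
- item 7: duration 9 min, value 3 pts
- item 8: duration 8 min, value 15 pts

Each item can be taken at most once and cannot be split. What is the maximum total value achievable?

35 pts

Check high-value combinations within 15 min:
- item 2+item 6: duration 5+9=14, value 7+28=35
- item 2+item 3: duration 5+9=14, value 7+27=34
- item 5+item 8: duration 7+8=15, value 19+15=34
Best: 35 pts.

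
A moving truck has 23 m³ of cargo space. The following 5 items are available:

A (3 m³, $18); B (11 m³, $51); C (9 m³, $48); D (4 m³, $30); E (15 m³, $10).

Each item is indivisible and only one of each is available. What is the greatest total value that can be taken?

This is a 0/1 knapsack; check combinations near the capacity.
- A+B+C: volume 3+11+9=23, value 18+51+48=117
- A+B+D: volume 3+11+4=18, value 18+51+30=99
- B+C: volume 11+9=20, value 51+48=99
Best: $117.

$117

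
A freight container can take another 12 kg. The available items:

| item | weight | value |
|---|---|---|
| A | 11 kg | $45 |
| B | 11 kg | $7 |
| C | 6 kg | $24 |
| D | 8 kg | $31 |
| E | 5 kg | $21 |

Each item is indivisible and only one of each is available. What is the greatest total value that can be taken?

Check high-value combinations within 12 kg:
- A: weight 11, value 45
- C+E: weight 6+5=11, value 24+21=45
- D: weight 8, value 31
Best: $45.

$45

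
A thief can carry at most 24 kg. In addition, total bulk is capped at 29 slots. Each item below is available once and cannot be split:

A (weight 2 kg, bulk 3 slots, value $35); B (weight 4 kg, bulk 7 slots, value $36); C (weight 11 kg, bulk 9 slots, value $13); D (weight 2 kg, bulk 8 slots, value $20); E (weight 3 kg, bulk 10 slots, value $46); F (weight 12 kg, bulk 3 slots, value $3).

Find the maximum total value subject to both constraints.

Feasible sets respecting both limits:
- A+B+D+E: weight 11, bulk 28, value 137
- A+B+C+E: weight 20, bulk 29, value 130
- A+B+E+F: weight 21, bulk 23, value 120
- A+B+E: weight 9, bulk 20, value 117
Best: $137.

$137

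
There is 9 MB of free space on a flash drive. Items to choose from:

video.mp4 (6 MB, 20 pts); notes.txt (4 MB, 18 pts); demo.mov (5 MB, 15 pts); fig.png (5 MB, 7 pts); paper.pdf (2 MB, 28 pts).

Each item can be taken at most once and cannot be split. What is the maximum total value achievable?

This is a 0/1 knapsack; check combinations near the capacity.
- video.mp4+paper.pdf: size 6+2=8, value 20+28=48
- notes.txt+paper.pdf: size 4+2=6, value 18+28=46
- demo.mov+paper.pdf: size 5+2=7, value 15+28=43
- fig.png+paper.pdf: size 5+2=7, value 7+28=35
- notes.txt+demo.mov: size 4+5=9, value 18+15=33
Best: 48 pts.

48 pts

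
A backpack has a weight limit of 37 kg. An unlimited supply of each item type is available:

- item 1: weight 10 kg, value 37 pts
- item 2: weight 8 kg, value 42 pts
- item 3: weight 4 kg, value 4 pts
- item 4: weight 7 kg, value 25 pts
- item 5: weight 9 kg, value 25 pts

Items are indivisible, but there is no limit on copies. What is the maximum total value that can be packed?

172 pts

Best value-per-unit is item 2 at 42/8; filling with it alone gives 4×42 = 168.
Optimal mix: 4×item 2 + 1×item 3 → weight 36, value 172.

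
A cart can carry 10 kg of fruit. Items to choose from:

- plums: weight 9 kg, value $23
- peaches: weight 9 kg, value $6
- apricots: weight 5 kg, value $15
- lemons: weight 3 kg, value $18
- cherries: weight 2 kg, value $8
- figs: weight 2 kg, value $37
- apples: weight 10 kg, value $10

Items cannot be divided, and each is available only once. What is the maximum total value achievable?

$70

Check high-value combinations within 10 kg:
- apricots+lemons+figs: weight 5+3+2=10, value 15+18+37=70
- lemons+cherries+figs: weight 3+2+2=7, value 18+8+37=63
- apricots+cherries+figs: weight 5+2+2=9, value 15+8+37=60
- lemons+figs: weight 3+2=5, value 18+37=55
Best: $70.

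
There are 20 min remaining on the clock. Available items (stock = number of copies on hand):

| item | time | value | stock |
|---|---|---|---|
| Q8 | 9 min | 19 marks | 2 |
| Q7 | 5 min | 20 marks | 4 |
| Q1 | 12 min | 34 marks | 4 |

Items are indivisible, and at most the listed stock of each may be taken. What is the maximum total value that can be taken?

Best selections within time 20 and stock limits:
- 4×Q7: time 20, value 80
- 3×Q7: time 15, value 60
Best: 80 marks.

80 marks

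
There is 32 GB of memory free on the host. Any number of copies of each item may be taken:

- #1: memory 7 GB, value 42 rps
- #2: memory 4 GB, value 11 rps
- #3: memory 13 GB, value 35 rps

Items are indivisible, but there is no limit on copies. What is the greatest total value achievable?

Best value-per-unit is #1 at 42/7; filling with it alone gives 4×42 = 168.
Optimal mix: 4×#1 + 1×#2 → memory 32, value 179.

179 rps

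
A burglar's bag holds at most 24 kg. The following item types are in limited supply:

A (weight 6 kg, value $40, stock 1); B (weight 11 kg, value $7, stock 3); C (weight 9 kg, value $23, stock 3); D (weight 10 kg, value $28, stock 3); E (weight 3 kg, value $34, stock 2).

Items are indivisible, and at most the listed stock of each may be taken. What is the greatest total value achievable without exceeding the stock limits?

$136

Best selections within weight 24 and stock limits:
- 1×A + 1×D + 2×E: weight 22, value 136
- 1×A + 1×C + 2×E: weight 21, value 131
- 1×A + 1×B + 2×E: weight 23, value 115
- 2×C + 2×E: weight 24, value 114
Best: $136.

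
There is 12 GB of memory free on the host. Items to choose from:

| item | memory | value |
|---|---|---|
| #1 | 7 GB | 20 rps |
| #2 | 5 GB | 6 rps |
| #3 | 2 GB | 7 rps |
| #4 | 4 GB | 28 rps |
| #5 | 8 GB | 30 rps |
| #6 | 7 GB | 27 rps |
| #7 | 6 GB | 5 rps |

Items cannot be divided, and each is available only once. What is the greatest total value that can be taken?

58 rps

Check high-value combinations within 12 GB:
- #4+#5: memory 4+8=12, value 28+30=58
- #4+#6: memory 4+7=11, value 28+27=55
- #1+#4: memory 7+4=11, value 20+28=48
Best: 58 rps.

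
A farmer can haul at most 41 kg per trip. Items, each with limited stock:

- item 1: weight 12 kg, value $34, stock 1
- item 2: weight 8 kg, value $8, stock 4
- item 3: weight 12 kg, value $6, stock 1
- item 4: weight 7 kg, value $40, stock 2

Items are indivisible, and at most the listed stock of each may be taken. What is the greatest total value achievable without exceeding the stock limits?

$122

Top feasible selections:
- 1×item 1 + 1×item 2 + 2×item 4: weight 34, value 122
- 1×item 1 + 1×item 3 + 2×item 4: weight 38, value 120
- 1×item 1 + 2×item 4: weight 26, value 114
Best: $122.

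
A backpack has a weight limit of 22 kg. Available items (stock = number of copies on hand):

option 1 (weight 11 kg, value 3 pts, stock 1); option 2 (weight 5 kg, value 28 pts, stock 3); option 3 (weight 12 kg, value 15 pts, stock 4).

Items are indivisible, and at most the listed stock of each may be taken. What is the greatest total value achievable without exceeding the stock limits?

84 pts

Top feasible selections:
- 3×option 2: weight 15, value 84
- 2×option 2 + 1×option 3: weight 22, value 71
- 1×option 1 + 2×option 2: weight 21, value 59
Best: 84 pts.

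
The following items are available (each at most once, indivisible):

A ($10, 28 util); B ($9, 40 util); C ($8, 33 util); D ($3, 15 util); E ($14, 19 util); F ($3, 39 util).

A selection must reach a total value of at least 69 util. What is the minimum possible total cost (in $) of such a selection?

Subsets with value ≥ 69, sorted by total cost:
- C+F: cost 11, value 72
- B+F: cost 12, value 79
Minimum cost: 11 $.

11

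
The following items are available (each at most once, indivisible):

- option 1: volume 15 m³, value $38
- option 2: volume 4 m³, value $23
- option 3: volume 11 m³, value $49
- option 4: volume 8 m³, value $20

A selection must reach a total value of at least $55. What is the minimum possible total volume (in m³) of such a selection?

Subsets with value ≥ 55, sorted by total volume:
- option 2+option 3: volume 15, value 72
- option 3+option 4: volume 19, value 69
Minimum volume: 15 m³.

15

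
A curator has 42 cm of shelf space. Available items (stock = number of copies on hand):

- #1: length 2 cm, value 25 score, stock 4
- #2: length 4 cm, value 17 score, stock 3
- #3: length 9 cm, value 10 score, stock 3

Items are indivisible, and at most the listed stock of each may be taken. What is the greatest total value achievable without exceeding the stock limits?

Best selections within length 42 and stock limits:
- 4×#1 + 3×#2 + 2×#3: length 38, value 171
- 4×#1 + 3×#2 + 1×#3: length 29, value 161
Best: 171 score.

171 score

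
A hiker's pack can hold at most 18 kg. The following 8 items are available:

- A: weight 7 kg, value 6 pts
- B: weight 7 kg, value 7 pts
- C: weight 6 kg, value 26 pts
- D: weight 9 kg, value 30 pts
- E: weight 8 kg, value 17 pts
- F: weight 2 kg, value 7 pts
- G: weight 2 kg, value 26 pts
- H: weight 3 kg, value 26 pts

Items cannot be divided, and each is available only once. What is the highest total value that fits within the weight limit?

89 pts

This is a 0/1 knapsack; check combinations near the capacity.
- D+F+G+H: weight 9+2+2+3=16, value 30+7+26+26=89
- C+F+G+H: weight 6+2+2+3=13, value 26+7+26+26=85
- B+C+G+H: weight 7+6+2+3=18, value 7+26+26+26=85
Best: 89 pts.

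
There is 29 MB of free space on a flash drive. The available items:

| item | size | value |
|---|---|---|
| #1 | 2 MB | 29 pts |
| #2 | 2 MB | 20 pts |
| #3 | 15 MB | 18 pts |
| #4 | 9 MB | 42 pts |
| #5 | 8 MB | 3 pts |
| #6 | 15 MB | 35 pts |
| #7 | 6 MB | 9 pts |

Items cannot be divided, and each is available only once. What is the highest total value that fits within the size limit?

126 pts

Check high-value combinations within 29 MB:
- #1+#2+#4+#6: size 2+2+9+15=28, value 29+20+42+35=126
- #1+#2+#3+#4: size 2+2+15+9=28, value 29+20+18+42=109
- #1+#4+#6: size 2+9+15=26, value 29+42+35=106
- #1+#2+#4+#5+#7: size 2+2+9+8+6=27, value 29+20+42+3+9=103
- #1+#2+#4+#7: size 2+2+9+6=19, value 29+20+42+9=100
Best: 126 pts.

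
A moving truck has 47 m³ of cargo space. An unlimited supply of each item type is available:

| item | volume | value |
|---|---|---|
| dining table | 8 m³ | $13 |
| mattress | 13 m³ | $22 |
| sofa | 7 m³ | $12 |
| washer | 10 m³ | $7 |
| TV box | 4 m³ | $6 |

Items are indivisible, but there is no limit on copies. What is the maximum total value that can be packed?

Best value-per-unit is sofa at 12/7; filling with it alone gives 6×12 = 72.
Optimal mix: 2×mattress + 3×sofa → volume 47, value 80.

$80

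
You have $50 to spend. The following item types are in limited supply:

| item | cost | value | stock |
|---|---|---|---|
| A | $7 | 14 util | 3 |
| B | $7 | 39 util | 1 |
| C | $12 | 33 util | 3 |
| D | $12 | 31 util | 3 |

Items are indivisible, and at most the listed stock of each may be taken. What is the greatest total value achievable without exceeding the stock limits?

Top feasible selections:
- 1×A + 1×B + 3×C: cost 50, value 152
- 1×A + 1×B + 2×C + 1×D: cost 50, value 150
- 1×A + 1×B + 1×C + 2×D: cost 50, value 148
Best: 152 util.

152 util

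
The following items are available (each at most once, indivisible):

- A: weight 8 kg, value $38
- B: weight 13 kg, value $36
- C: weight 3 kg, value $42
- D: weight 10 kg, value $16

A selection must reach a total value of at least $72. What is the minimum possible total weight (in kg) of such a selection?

Subsets with value ≥ 72, sorted by total weight:
- A+C: weight 11, value 80
- B+C: weight 16, value 78
- A+C+D: weight 21, value 96
Minimum weight: 11 kg.

11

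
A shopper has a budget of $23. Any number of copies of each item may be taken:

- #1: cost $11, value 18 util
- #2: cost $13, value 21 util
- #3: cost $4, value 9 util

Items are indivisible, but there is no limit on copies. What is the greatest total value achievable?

Best value-per-unit is #3 at 9/4; filling with it alone gives 5×9 = 45.
Optimal mix: 1×#1 + 3×#3 → cost 23, value 45.

45 util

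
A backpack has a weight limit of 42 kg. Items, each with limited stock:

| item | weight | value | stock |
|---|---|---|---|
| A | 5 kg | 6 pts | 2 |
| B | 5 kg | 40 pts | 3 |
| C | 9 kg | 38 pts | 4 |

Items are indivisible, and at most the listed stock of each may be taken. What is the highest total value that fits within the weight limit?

234 pts

Best selections within weight 42 and stock limits:
- 3×B + 3×C: weight 42, value 234
- 1×A + 3×B + 2×C: weight 38, value 202
- 1×A + 2×B + 3×C: weight 42, value 200
- 3×B + 2×C: weight 33, value 196
Best: 234 pts.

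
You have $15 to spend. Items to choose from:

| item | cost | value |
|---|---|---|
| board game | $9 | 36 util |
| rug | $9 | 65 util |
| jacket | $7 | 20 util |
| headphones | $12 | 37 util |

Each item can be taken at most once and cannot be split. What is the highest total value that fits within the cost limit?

65 util

Check high-value combinations within $15:
- rug: cost 9, value 65
- headphones: cost 12, value 37
- board game: cost 9, value 36
- jacket: cost 7, value 20
Best: 65 util.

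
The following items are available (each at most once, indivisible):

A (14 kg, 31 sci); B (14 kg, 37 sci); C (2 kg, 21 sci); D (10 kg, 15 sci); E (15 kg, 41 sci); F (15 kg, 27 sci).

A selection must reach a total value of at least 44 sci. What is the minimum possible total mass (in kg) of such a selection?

Subsets with value ≥ 44, sorted by total mass:
- B+C: mass 16, value 58
- A+C: mass 16, value 52
Minimum mass: 16 kg.

16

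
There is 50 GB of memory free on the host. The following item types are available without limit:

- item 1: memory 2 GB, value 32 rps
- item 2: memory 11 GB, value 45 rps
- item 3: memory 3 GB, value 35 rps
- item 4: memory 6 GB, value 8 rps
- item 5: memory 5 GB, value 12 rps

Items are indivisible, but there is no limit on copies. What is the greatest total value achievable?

Best value-per-unit is item 1 at 32/2, and filling with it alone uses memory 25×2=50. No mix of the others beats 25×32 = 800.

800 rps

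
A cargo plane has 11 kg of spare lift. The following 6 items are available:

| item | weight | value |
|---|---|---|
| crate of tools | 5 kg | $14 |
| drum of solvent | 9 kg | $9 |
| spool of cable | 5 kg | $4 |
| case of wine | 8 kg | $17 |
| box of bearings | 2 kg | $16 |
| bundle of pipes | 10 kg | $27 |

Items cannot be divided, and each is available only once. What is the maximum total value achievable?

Check high-value combinations within 11 kg:
- case of wine+box of bearings: weight 8+2=10, value 17+16=33
- crate of tools+box of bearings: weight 5+2=7, value 14+16=30
- bundle of pipes: weight 10, value 27
- drum of solvent+box of bearings: weight 9+2=11, value 9+16=25
- spool of cable+box of bearings: weight 5+2=7, value 4+16=20
Best: $33.

$33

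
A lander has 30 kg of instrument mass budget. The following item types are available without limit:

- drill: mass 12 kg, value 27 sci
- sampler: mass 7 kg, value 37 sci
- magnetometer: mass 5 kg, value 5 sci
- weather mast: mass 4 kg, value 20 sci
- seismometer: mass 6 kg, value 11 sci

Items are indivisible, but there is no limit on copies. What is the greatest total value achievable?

154 sci

Best value-per-unit is sampler at 37/7; filling with it alone gives 4×37 = 148.
Optimal mix: 2×sampler + 4×weather mast → mass 30, value 154.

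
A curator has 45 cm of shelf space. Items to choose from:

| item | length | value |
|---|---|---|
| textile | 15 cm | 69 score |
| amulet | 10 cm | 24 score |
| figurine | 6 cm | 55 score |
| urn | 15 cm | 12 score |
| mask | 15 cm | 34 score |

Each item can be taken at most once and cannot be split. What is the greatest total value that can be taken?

158 score

Check high-value combinations within 45 cm:
- textile+figurine+mask: length 15+6+15=36, value 69+55+34=158
- textile+amulet+figurine: length 15+10+6=31, value 69+24+55=148
- textile+figurine+urn: length 15+6+15=36, value 69+55+12=136
- textile+amulet+mask: length 15+10+15=40, value 69+24+34=127
- textile+figurine: length 15+6=21, value 69+55=124
Best: 158 score.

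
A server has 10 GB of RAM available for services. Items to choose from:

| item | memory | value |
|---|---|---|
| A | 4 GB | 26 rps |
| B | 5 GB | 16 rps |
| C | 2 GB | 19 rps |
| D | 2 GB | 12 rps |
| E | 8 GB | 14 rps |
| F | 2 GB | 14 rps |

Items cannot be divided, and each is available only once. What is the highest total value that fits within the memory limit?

This is a 0/1 knapsack; check combinations near the capacity.
- A+C+D+F: memory 4+2+2+2=10, value 26+19+12+14=71
- A+C+F: memory 4+2+2=8, value 26+19+14=59
- A+C+D: memory 4+2+2=8, value 26+19+12=57
Best: 71 rps.

71 rps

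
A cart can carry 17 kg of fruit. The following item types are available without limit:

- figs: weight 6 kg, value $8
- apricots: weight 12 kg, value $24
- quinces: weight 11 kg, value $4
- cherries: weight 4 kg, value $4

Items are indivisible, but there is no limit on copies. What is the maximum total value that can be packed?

Best value-per-unit is apricots at 24/12; filling with it alone gives 1×24 = 24.
Optimal mix: 1×apricots + 1×cherries → weight 16, value 28.

$28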